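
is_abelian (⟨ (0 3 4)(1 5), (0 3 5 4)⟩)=no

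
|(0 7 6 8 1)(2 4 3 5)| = 20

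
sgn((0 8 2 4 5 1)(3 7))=1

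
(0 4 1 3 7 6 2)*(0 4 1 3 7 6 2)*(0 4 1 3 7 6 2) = (0 3 2 1 6 4 7)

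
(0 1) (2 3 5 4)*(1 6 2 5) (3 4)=(0 6 2 4 5 3 1) 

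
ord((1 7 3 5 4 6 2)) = 7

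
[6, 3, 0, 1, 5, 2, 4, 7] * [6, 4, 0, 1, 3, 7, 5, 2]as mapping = [0→5, 1→1, 2→6, 3→4, 4→7, 5→0, 6→3, 7→2]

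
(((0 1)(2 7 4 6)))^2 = (2 4)(6 7)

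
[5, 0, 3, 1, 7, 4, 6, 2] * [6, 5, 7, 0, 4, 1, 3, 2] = [1, 6, 0, 5, 2, 4, 3, 7]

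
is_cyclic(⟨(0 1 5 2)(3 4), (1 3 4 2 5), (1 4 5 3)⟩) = no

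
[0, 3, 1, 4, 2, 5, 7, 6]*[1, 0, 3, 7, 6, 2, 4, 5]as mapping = [0→1, 1→7, 2→0, 3→6, 4→3, 5→2, 6→5, 7→4]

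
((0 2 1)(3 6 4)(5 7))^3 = (5 7)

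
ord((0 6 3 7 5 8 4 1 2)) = 9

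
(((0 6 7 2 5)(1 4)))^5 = (1 4)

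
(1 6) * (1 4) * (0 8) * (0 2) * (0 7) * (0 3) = (0 8 2 7 3)(1 6 4)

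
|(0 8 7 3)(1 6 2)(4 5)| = 12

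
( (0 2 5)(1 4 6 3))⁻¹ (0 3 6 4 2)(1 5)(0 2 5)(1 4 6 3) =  (0 4)(1 3 6 5 2)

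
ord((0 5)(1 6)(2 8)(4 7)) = 2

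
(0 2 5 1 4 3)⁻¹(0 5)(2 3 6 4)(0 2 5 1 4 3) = (0 6 3 5)(1 2)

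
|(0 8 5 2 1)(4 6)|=10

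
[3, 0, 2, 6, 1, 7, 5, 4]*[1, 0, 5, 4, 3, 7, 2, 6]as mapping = [0→4, 1→1, 2→5, 3→2, 4→0, 5→6, 6→7, 7→3]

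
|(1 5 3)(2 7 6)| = 3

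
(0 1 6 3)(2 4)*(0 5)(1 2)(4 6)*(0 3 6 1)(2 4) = (0 4)(1 2)(3 5)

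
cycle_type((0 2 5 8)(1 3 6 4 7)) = 4.5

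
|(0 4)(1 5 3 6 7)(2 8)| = 10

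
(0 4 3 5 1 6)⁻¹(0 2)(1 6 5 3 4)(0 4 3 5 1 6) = (0 1 5 3 6)(2 4)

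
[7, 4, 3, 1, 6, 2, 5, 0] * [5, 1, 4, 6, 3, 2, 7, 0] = [0, 3, 6, 1, 7, 4, 2, 5]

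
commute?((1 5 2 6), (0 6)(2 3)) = no:(1 5 2 6) * (0 6)(2 3) = (0 6 1 5 3 2), (0 6)(2 3) * (1 5 2 6) = (0 1 5 2 3 6)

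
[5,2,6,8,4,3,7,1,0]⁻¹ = [8,7,1,5,4,0,2,6,3]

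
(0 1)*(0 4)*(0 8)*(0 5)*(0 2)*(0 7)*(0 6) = (0 1 4 8 5 2 7 6)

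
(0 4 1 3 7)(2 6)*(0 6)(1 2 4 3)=(0 3 7 6 4 2)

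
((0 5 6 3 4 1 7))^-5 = (0 6 4 7 5 3 1)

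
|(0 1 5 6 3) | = 5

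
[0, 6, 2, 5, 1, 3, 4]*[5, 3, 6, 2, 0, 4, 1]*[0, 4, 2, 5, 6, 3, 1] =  [3, 4, 1, 6, 5, 2, 0]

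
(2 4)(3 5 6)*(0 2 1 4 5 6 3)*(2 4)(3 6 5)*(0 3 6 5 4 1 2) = (0 1)(2 6 3 4)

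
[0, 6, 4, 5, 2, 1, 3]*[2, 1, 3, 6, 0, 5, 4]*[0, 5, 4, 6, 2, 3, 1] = [4, 2, 0, 3, 6, 5, 1]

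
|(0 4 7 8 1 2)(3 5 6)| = 6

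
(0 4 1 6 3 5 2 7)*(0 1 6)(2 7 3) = (0 4 6 2 3 5 7 1)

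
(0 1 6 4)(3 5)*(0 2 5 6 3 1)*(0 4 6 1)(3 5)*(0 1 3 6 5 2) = (0 4)(1 2 6 5)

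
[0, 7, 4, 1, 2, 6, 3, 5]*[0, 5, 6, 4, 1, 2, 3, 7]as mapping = [0→0, 1→7, 2→1, 3→5, 4→6, 5→3, 6→4, 7→2]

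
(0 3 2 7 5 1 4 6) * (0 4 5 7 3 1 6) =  (0 1 5 6 4)(2 3)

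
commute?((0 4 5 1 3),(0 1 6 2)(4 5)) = no:(0 4 5 1 3)*(0 1 6 2)(4 5) = (0 5 6 2)(1 3),(0 1 6 2)(4 5)*(0 4 5 1 3) = (0 3)(1 6 2 4)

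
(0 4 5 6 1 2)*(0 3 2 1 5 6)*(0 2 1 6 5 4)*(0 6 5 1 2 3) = (0 6 4 1 5 3 2)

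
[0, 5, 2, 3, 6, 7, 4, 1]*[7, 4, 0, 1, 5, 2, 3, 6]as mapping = [0→7, 1→2, 2→0, 3→1, 4→3, 5→6, 6→5, 7→4]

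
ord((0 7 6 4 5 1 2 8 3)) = 9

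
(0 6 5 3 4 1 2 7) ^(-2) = (0 2 4 5) (1 3 6 7) 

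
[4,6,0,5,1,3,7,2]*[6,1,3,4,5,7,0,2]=[5,0,6,7,1,4,2,3]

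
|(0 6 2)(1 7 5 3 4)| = 15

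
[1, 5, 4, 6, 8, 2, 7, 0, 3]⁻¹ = [7, 0, 5, 8, 2, 1, 3, 6, 4]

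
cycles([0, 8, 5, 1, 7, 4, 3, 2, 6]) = (1 8 6 3)(2 5 4 7)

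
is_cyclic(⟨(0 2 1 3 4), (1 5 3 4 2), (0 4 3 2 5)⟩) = no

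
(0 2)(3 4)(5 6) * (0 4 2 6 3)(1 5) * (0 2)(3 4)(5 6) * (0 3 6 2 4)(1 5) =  (0 1 2 6 5)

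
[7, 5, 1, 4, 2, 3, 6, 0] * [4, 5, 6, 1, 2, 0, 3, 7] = [7, 0, 5, 2, 6, 1, 3, 4]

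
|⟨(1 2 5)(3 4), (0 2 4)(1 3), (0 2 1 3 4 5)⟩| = 720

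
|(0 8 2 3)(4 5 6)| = 12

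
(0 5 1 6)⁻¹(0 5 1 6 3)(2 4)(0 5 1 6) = (0 3 5 1 6)(2 4)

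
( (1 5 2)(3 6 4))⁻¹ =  (1 2 5)(3 4 6)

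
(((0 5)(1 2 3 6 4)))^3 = (0 5)(1 6 2 4 3)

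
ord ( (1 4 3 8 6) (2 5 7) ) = 15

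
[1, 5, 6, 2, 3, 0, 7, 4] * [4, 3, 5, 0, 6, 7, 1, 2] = [3, 7, 1, 5, 0, 4, 2, 6]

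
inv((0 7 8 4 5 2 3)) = (0 3 2 5 4 8 7)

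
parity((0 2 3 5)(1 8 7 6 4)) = odd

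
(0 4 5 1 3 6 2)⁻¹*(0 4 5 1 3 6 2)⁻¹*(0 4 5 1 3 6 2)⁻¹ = (0 3 4 6 5 2 1)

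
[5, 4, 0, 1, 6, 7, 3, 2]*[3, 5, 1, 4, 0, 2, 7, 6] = [2, 0, 3, 5, 7, 6, 4, 1]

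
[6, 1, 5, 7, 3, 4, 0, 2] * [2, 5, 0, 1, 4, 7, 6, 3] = [6, 5, 7, 3, 1, 4, 2, 0]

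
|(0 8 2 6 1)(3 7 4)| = 15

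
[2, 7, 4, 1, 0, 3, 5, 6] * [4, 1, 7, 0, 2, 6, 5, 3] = [7, 3, 2, 1, 4, 0, 6, 5]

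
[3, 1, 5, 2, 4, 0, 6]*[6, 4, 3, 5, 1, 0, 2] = [5, 4, 0, 3, 1, 6, 2]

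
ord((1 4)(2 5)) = 2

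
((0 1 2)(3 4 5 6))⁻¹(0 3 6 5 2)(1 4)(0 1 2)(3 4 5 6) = (0 1 4 3 6)(2 5)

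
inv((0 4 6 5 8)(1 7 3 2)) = (0 8 5 6 4)(1 2 3 7)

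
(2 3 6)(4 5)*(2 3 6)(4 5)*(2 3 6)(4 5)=(4 5)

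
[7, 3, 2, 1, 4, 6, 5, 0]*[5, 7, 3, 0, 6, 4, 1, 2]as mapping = [0→2, 1→0, 2→3, 3→7, 4→6, 5→1, 6→4, 7→5]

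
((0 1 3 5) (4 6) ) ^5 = (0 1 3 5) (4 6) 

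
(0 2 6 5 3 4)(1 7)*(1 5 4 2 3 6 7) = (0 3 2 7 5 6 4)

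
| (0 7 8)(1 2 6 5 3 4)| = 6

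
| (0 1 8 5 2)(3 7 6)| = 15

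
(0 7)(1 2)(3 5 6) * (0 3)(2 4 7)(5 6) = (0 2 1 4 7 3 6)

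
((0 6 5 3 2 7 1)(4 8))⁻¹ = (0 1 7 2 3 5 6)(4 8)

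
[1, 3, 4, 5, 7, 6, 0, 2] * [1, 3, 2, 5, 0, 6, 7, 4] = [3, 5, 0, 6, 4, 7, 1, 2] 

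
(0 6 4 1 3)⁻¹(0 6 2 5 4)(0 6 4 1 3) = (1 6 4 2 5)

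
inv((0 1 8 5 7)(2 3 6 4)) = (0 7 5 8 1)(2 4 6 3)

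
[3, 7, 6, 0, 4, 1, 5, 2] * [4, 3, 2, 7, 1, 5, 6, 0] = [7, 0, 6, 4, 1, 3, 5, 2]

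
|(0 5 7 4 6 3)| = 6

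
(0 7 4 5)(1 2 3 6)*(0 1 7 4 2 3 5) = (0 4)(1 3 6 7 2 5)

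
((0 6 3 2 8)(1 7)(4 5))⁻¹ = (0 8 2 3 6)(1 7)(4 5)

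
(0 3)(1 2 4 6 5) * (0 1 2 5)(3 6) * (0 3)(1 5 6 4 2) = (0 4)(1 6 3 5)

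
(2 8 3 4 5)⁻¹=(2 5 4 3 8)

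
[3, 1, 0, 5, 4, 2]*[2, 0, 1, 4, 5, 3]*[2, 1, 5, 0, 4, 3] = [4, 2, 5, 0, 3, 1]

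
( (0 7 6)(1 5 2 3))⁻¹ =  (0 6 7)(1 3 2 5)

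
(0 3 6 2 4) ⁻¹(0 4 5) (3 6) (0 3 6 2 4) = (0 5 3) (2 6) 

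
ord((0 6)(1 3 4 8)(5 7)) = 4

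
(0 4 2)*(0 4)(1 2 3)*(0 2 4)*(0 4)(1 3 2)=(0 1)(2 4)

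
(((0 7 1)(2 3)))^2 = (0 1 7)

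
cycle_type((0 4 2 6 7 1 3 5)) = 8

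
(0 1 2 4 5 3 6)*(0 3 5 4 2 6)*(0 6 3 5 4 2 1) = (1 3 6 5 4 2)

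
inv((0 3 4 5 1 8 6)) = (0 6 8 1 5 4 3)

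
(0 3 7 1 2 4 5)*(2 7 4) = (0 3 4 5)(1 7)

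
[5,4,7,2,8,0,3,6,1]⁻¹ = [5,8,3,6,1,0,7,2,4]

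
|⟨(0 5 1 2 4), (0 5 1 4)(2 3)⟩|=360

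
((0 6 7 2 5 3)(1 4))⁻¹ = (0 3 5 2 7 6)(1 4)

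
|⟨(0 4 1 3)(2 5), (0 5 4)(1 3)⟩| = 720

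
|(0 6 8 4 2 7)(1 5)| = 6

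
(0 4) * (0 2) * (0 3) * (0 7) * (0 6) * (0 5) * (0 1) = (0 4 2 3 7 6 5 1)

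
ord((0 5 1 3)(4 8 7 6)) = 4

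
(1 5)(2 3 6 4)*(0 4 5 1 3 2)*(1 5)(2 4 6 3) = (0 6 1 5 2 4)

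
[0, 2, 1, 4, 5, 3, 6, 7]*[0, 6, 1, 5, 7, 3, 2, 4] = [0, 1, 6, 7, 3, 5, 2, 4]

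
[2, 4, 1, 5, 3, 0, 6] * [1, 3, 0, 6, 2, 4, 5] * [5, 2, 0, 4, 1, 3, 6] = [5, 0, 4, 1, 6, 2, 3]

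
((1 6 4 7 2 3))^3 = (1 7)(2 6)(3 4)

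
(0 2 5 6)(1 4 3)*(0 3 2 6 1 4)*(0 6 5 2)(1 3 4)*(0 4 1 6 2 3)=(0 5)(1 2 3 6)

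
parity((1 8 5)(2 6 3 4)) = odd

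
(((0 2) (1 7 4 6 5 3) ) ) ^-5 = (0 2) (1 7 4 6 5 3) 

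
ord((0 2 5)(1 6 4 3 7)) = 15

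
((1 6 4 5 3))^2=(1 4 3 6 5)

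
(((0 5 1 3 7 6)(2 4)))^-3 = (0 3)(1 6)(2 4)(5 7)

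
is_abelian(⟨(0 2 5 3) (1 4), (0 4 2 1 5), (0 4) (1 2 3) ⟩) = no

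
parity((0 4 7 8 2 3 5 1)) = odd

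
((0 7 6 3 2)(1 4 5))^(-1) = (0 2 3 6 7)(1 5 4)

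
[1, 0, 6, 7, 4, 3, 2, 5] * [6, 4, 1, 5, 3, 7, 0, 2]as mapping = [0→4, 1→6, 2→0, 3→2, 4→3, 5→5, 6→1, 7→7]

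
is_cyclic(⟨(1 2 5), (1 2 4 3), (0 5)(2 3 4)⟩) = no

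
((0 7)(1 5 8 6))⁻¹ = (0 7)(1 6 8 5)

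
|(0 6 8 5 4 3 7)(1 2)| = 14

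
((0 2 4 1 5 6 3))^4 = (0 5 2 6 4 3 1)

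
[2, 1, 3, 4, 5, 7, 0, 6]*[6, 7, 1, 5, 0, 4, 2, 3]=[1, 7, 5, 0, 4, 3, 6, 2]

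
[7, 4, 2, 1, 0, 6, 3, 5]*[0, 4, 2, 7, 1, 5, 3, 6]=[6, 1, 2, 4, 0, 3, 7, 5]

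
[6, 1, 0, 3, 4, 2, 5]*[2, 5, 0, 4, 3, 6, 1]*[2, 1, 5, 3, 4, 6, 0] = [1, 6, 5, 4, 3, 2, 0]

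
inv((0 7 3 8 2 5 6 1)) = (0 1 6 5 2 8 3 7)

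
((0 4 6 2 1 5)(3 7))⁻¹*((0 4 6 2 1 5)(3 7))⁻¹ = (0 1 6)(2 4 5)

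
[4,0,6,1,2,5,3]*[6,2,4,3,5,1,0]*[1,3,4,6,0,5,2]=[5,2,1,4,0,3,6]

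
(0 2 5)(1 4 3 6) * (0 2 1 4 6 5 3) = (0 1 6 4)(2 3 5)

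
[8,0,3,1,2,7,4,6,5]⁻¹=[1,3,4,2,6,8,7,5,0]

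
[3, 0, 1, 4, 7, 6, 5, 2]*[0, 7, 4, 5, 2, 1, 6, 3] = [5, 0, 7, 2, 3, 6, 1, 4]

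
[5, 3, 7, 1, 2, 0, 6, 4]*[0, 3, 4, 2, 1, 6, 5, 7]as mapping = [0→6, 1→2, 2→7, 3→3, 4→4, 5→0, 6→5, 7→1]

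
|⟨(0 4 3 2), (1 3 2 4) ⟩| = 20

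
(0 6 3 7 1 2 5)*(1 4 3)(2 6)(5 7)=(0 2 7 4 3 5)(1 6)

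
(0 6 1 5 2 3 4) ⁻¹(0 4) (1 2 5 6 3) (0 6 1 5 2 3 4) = (0 6) (1 4 5 3 2) 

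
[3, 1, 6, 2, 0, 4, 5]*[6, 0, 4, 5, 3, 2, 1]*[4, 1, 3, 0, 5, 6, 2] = [6, 4, 1, 5, 2, 0, 3]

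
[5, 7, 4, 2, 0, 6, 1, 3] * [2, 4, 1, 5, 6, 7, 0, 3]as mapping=[0→7, 1→3, 2→6, 3→1, 4→2, 5→0, 6→4, 7→5]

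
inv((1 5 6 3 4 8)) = (1 8 4 3 6 5)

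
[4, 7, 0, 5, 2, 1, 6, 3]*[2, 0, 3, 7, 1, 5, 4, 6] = [1, 6, 2, 5, 3, 0, 4, 7]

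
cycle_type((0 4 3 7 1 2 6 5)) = 8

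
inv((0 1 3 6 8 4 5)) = (0 5 4 8 6 3 1)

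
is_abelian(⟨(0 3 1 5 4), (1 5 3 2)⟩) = no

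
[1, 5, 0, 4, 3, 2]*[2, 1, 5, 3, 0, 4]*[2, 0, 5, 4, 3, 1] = [0, 3, 5, 2, 4, 1]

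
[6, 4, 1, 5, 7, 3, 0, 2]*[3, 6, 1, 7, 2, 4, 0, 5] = [0, 2, 6, 4, 5, 7, 3, 1]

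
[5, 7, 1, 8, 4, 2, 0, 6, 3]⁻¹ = [6, 2, 5, 8, 4, 0, 7, 1, 3]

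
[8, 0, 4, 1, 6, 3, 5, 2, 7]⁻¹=[1, 3, 7, 5, 2, 6, 4, 8, 0]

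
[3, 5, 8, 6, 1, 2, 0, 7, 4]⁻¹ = [6, 4, 5, 0, 8, 1, 3, 7, 2]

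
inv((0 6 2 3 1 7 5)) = (0 5 7 1 3 2 6)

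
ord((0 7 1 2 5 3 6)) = 7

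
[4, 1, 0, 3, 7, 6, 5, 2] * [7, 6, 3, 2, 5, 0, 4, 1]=[5, 6, 7, 2, 1, 4, 0, 3]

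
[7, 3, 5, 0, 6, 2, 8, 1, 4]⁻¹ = [3, 7, 5, 1, 8, 2, 4, 0, 6]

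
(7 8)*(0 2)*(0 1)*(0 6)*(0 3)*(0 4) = (0 2 1 6 3 4)(7 8)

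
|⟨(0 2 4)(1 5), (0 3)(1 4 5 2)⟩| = 72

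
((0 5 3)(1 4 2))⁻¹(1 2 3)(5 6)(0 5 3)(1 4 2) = (0 4 1)(3 6)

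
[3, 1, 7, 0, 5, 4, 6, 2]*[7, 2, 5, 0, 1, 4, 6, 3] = [0, 2, 3, 7, 4, 1, 6, 5]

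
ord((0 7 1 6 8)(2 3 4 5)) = 20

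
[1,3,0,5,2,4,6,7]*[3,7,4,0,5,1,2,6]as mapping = [0→7,1→0,2→3,3→1,4→4,5→5,6→2,7→6]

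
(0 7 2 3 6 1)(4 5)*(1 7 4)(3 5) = (0 4 3 6 7 2 5 1)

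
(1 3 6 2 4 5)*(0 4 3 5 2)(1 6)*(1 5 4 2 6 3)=(0 2 1 4 6)(3 5)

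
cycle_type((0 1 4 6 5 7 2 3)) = 8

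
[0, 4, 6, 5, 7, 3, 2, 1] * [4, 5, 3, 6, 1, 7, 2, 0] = [4, 1, 2, 7, 0, 6, 3, 5]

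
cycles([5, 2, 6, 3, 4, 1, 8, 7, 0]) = (0 5 1 2 6 8)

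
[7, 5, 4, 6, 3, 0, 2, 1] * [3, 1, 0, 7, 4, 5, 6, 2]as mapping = [0→2, 1→5, 2→4, 3→6, 4→7, 5→3, 6→0, 7→1]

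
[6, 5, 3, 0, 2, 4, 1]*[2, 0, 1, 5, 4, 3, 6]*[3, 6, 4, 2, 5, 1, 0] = [0, 2, 1, 4, 6, 5, 3]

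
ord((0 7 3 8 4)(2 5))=10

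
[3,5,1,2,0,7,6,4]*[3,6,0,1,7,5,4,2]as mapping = [0→1,1→5,2→6,3→0,4→3,5→2,6→4,7→7]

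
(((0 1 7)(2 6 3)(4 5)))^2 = (0 7 1)(2 3 6)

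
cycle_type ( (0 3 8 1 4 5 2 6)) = 8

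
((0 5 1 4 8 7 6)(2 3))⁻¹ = (0 6 7 8 4 1 5)(2 3)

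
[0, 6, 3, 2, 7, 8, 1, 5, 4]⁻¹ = [0, 6, 3, 2, 8, 7, 1, 4, 5]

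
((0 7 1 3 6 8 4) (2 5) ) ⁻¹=(0 4 8 6 3 1 7) (2 5) 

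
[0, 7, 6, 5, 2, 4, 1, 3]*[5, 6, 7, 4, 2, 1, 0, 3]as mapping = [0→5, 1→3, 2→0, 3→1, 4→7, 5→2, 6→6, 7→4]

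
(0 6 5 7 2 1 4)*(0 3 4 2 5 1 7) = (0 6 1 2 7 5)(3 4)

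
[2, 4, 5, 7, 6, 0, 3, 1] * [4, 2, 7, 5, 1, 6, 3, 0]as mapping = [0→7, 1→1, 2→6, 3→0, 4→3, 5→4, 6→5, 7→2]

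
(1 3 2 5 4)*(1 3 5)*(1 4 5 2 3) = (1 2 4)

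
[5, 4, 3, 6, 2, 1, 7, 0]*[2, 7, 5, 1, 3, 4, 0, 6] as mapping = [0→4, 1→3, 2→1, 3→0, 4→5, 5→7, 6→6, 7→2] 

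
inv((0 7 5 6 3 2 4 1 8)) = (0 8 1 4 2 3 6 5 7)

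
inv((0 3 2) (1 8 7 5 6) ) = (0 2 3) (1 6 5 7 8) 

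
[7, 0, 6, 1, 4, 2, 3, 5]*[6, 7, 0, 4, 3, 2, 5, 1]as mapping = [0→1, 1→6, 2→5, 3→7, 4→3, 5→0, 6→4, 7→2]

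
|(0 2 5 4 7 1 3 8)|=8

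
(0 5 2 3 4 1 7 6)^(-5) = (0 3 7 5 4 6 2 1)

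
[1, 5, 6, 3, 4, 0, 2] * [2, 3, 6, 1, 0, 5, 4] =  [3, 5, 4, 1, 0, 2, 6]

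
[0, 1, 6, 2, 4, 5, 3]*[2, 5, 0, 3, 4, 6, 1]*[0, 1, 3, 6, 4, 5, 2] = [3, 5, 1, 0, 4, 2, 6]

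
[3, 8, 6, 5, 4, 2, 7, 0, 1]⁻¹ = [7, 8, 5, 0, 4, 3, 2, 6, 1]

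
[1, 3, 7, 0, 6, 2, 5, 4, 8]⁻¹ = [3, 0, 5, 1, 7, 6, 4, 2, 8]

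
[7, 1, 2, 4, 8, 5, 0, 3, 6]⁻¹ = [6, 1, 2, 7, 3, 5, 8, 0, 4]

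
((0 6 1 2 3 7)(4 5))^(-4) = (0 1 3)(2 7 6)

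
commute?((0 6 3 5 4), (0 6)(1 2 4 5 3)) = no:(0 6 3 5 4) * (0 6)(1 2 4 5 3) = (1 2 4 6), (0 6)(1 2 4 5 3) * (0 6 3 5 4) = (0 3 1 2)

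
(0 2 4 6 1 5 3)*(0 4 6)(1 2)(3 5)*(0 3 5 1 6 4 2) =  (0 6)(1 5)(2 4 3)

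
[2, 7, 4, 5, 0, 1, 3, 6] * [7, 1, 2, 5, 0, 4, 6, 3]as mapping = [0→2, 1→3, 2→0, 3→4, 4→7, 5→1, 6→5, 7→6]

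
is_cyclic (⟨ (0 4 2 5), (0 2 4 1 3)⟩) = no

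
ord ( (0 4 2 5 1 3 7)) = 7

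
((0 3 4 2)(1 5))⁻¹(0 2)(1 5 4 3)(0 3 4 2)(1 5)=(0 3)(1 2 4 5)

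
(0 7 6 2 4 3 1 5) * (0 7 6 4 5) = (0 6 2 5 7 4 3 1) 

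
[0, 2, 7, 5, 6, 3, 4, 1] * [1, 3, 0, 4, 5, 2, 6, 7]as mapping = [0→1, 1→0, 2→7, 3→2, 4→6, 5→4, 6→5, 7→3]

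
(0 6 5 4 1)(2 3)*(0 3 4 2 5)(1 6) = (0 1 3 5 2 4 6)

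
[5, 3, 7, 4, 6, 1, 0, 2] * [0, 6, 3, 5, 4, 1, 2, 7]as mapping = [0→1, 1→5, 2→7, 3→4, 4→2, 5→6, 6→0, 7→3]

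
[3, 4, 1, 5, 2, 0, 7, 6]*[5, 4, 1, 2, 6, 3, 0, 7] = [2, 6, 4, 3, 1, 5, 7, 0]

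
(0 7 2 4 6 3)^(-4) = (0 2 6)(3 7 4)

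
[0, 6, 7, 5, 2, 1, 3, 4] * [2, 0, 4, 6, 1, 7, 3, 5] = [2, 3, 5, 7, 4, 0, 6, 1]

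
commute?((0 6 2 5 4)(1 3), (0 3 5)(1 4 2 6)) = no:(0 6 2 5 4)(1 3) * (0 3 5)(1 4 2 6) = (0 1 5 2)(3 4), (0 3 5)(1 4 2 6) * (0 6 2 5 4)(1 3) = (0 1)(3 4 5 6)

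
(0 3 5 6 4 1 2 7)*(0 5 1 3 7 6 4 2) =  (0 7 5 4 3 1)(2 6)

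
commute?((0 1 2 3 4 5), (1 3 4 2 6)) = no:(0 1 2 3 4 5)*(1 3 4 2 6) = (0 3 2 4 5)(1 6), (1 3 4 2 6)*(0 1 2 3 4 5) = (0 1 4 3 5)(2 6)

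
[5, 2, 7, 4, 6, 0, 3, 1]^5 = [5, 7, 1, 6, 3, 0, 4, 2]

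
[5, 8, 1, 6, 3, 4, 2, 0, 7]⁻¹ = [7, 2, 6, 4, 5, 0, 3, 8, 1]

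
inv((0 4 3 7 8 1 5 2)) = (0 2 5 1 8 7 3 4)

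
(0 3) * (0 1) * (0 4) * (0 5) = (0 3 1 4 5)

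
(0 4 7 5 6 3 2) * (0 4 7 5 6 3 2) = (0 7 6 2 4 5 3)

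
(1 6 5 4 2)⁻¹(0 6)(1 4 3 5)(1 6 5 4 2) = (0 5)(2 3 4 6)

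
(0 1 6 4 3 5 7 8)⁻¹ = (0 8 7 5 3 4 6 1)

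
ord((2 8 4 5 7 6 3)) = 7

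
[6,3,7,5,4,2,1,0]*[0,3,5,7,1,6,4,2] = [4,7,2,6,1,5,3,0]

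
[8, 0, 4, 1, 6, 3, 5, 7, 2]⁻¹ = [1, 3, 8, 5, 2, 6, 4, 7, 0]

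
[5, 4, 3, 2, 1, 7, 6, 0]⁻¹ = [7, 4, 3, 2, 1, 0, 6, 5]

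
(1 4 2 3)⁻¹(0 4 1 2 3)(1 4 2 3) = (0 2 4 3 1)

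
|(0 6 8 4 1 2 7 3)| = 8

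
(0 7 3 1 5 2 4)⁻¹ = (0 4 2 5 1 3 7)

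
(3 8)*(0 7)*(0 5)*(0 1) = (0 7 5 1)(3 8)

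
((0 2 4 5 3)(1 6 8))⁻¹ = (0 3 5 4 2)(1 8 6)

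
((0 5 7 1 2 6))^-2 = (0 2 7)(1 5 6)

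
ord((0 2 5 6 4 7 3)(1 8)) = 14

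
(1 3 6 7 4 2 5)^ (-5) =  (1 6 4 5 3 7 2)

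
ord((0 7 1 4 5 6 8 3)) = 8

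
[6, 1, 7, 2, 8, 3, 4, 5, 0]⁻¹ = [8, 1, 3, 5, 6, 7, 0, 2, 4]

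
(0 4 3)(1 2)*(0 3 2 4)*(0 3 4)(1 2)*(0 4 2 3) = (1 4)(2 3)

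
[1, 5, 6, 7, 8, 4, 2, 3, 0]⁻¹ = [8, 0, 6, 7, 5, 1, 2, 3, 4]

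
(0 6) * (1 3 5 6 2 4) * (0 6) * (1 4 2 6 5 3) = (0 6 5)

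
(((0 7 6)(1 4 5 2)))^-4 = (0 6 7)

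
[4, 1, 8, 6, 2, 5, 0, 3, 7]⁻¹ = [6, 1, 4, 7, 0, 5, 3, 8, 2]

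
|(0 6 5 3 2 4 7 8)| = 8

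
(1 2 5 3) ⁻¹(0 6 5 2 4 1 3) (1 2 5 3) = (0 6 3 5 4 2 1) 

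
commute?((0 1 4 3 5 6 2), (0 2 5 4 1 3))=no:(0 1 4 3 5 6 2) * (0 2 5 4 1 3)=(0 3 4)(5 6), (0 2 5 4 1 3) * (0 1 4 3 5 6 2)=(1 5 3)(2 6)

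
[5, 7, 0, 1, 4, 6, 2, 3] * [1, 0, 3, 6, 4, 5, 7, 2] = [5, 2, 1, 0, 4, 7, 3, 6]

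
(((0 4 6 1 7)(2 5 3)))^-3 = (0 6 7 4 1)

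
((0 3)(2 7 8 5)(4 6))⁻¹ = (0 3)(2 5 8 7)(4 6)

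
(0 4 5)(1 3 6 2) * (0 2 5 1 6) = (0 4 1 3)(2 6 5)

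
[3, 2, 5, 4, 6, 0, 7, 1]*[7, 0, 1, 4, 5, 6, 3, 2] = [4, 1, 6, 5, 3, 7, 2, 0]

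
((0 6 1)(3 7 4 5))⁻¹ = (0 1 6)(3 5 4 7)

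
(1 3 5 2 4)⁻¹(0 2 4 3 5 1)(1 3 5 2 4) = (0 4 1 5 2 3)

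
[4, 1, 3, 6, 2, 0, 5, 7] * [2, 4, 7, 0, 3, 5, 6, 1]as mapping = [0→3, 1→4, 2→0, 3→6, 4→7, 5→2, 6→5, 7→1]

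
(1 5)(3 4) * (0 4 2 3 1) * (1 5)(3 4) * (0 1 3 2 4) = (0 2)(1 3 4 5)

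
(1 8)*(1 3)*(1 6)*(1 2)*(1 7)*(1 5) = (1 8 3 6 2 7 5)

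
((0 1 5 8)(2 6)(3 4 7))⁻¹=(0 8 5 1)(2 6)(3 7 4)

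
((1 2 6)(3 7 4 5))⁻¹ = (1 6 2)(3 5 4 7)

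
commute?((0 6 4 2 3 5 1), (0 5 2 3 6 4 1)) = no:(0 6 4 2 3 5 1)*(0 5 2 3 6 4 1) = (0 4 3 2 6 1 5), (0 5 2 3 6 4 1)*(0 6 4 2 3 5 1) = (0 1 6 2 5 3 4)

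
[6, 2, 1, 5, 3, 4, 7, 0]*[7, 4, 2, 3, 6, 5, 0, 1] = [0, 2, 4, 5, 3, 6, 1, 7]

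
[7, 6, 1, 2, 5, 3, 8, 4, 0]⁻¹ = [8, 2, 3, 5, 7, 4, 1, 0, 6]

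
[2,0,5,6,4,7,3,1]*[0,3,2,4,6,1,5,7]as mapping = [0→2,1→0,2→1,3→5,4→6,5→7,6→4,7→3]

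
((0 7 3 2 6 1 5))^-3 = (0 6 7 1 3 5 2)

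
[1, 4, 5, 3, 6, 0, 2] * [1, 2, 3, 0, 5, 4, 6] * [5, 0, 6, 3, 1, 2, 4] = [6, 2, 1, 5, 4, 0, 3]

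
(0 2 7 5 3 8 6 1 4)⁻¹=(0 4 1 6 8 3 5 7 2)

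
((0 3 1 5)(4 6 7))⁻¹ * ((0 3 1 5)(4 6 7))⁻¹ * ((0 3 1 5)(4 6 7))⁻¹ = (0 3 1 5)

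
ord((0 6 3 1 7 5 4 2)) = 8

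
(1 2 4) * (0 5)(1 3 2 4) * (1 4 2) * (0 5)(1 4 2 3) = (1 3 4)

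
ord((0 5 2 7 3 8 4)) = 7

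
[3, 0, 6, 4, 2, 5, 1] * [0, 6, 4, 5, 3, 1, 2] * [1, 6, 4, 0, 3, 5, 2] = [5, 1, 4, 0, 3, 6, 2]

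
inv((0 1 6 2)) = (0 2 6 1)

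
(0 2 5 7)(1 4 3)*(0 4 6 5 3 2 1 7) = (0 1 6 5)(2 3 7 4)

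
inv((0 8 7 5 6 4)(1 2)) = (0 4 6 5 7 8)(1 2)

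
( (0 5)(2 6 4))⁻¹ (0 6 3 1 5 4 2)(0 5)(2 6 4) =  (0 2 6 5 4 3 1)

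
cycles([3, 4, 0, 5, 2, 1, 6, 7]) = (0 3 5 1 4 2)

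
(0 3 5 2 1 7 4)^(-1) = (0 4 7 1 2 5 3)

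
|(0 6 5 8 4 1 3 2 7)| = 9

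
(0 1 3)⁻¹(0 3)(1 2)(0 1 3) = (0 1)(2 3)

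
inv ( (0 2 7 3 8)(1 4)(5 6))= (0 8 3 7 2)(1 4)(5 6)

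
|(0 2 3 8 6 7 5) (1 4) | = 14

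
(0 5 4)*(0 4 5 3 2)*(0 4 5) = (0 3 2 4 5)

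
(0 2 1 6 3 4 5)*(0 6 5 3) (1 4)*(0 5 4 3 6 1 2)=(1 4 6 5) (2 3) 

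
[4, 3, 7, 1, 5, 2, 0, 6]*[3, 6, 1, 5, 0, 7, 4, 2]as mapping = [0→0, 1→5, 2→2, 3→6, 4→7, 5→1, 6→3, 7→4]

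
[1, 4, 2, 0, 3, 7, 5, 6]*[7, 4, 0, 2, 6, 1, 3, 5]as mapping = [0→4, 1→6, 2→0, 3→7, 4→2, 5→5, 6→1, 7→3]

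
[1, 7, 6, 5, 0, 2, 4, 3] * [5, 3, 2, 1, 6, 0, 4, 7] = [3, 7, 4, 0, 5, 2, 6, 1]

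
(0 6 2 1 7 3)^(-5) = (0 6 2 1 7 3)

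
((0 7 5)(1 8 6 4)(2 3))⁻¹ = (0 5 7)(1 4 6 8)(2 3)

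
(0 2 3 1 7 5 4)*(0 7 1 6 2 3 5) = (0 3 6 2 5 4 7)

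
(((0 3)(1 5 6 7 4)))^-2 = (1 7 5 4 6)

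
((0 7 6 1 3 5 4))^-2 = (0 5 1 7 4 3 6)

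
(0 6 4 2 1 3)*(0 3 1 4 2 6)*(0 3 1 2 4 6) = (0 3 1 2 6 4) 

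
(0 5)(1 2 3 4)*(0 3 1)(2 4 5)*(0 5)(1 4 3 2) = (0 1 3)(2 4 5)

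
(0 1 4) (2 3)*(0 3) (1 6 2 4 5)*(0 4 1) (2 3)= (0 6 3 1 5) (2 4) 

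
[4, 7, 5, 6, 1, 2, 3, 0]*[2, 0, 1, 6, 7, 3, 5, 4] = [7, 4, 3, 5, 0, 1, 6, 2]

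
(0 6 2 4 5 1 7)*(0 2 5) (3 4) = (0 6 5 1 7 2 3 4) 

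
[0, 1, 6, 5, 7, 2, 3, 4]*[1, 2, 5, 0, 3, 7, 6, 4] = [1, 2, 6, 7, 4, 5, 0, 3]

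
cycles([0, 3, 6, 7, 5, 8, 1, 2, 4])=(1 3 7 2 6)(4 5 8)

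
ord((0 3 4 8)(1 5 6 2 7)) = 20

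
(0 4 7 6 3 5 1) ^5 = (0 5 6 4 1 3 7) 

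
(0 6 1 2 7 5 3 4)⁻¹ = (0 4 3 5 7 2 1 6)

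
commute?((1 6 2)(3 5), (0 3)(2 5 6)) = no:(1 6 2)(3 5)*(0 3)(2 5 6) = (0 3 6 5)(1 2), (0 3)(2 5 6)*(1 6 2)(3 5) = (0 5 2 3)(1 6)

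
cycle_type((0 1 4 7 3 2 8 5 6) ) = 9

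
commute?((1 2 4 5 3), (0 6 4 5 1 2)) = no:(1 2 4 5 3)*(0 6 4 5 1 2) = (0 6 4 1)(2 5 3), (0 6 4 5 1 2)*(1 2 4 5 3) = (0 6 5 2)(1 4 3)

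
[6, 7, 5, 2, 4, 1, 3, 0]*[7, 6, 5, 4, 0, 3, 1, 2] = [1, 2, 3, 5, 0, 6, 4, 7]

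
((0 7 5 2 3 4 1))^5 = (0 4 2 7 1 3 5)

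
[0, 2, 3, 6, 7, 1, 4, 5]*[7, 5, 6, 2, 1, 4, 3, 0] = [7, 6, 2, 3, 0, 5, 1, 4]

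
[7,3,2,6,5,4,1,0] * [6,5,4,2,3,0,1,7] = [7,2,4,1,0,3,5,6]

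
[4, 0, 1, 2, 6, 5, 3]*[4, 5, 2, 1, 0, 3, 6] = [0, 4, 5, 2, 6, 3, 1]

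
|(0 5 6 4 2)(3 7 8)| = 15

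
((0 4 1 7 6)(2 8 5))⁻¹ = (0 6 7 1 4)(2 5 8)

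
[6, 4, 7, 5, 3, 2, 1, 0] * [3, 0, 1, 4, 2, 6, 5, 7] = [5, 2, 7, 6, 4, 1, 0, 3]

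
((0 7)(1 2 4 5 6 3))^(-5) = (0 7)(1 2 4 5 6 3)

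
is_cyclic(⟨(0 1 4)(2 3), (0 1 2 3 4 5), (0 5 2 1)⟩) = no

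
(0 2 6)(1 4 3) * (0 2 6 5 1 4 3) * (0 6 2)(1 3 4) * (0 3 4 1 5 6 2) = (2 6 3 5 4)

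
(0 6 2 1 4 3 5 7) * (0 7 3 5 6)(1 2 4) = (3 6 4 5)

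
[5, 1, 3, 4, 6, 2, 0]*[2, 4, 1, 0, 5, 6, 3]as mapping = [0→6, 1→4, 2→0, 3→5, 4→3, 5→1, 6→2]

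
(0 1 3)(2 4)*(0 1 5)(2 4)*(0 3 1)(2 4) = (0 5 3)(2 4)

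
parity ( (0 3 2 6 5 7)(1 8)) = even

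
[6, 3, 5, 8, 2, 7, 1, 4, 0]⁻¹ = [8, 6, 4, 1, 7, 2, 0, 5, 3]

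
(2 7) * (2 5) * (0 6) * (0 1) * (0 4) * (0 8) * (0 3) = (0 6 1 4 8 3)(2 7 5)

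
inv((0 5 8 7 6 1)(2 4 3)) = (0 1 6 7 8 5)(2 3 4)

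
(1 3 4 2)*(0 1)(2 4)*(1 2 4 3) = (0 2)(3 4)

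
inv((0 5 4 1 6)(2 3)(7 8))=(0 6 1 4 5)(2 3)(7 8)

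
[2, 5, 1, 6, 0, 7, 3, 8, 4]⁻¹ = [4, 2, 0, 6, 8, 1, 3, 5, 7]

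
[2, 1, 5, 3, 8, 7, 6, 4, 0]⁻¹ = [8, 1, 0, 3, 7, 2, 6, 5, 4]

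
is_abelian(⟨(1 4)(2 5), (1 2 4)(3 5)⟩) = no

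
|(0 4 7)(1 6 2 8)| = 12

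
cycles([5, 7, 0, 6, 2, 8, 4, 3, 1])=(0 5 8 1 7 3 6 4 2)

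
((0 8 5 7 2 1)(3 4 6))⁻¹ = (0 1 2 7 5 8)(3 6 4)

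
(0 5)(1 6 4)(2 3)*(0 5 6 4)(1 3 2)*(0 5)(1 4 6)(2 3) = (0 1 6 5)(2 3 4)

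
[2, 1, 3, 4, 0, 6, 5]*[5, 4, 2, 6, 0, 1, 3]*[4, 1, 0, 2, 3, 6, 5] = [0, 3, 5, 4, 6, 2, 1]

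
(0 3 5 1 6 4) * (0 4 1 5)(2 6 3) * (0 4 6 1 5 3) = (0 2 1)(3 4 6 5)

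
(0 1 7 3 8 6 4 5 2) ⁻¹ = (0 2 5 4 6 8 3 7 1) 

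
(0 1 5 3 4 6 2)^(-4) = (0 3 2 5 6 1 4)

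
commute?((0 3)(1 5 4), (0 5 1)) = no:(0 3)(1 5 4)*(0 5 1) = (0 3 5 4), (0 5 1)*(0 3)(1 5 4) = (0 4 1 3)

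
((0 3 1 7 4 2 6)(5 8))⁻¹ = (0 6 2 4 7 1 3)(5 8)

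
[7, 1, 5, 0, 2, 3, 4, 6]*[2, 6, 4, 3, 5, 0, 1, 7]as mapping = [0→7, 1→6, 2→0, 3→2, 4→4, 5→3, 6→5, 7→1]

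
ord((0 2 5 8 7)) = 5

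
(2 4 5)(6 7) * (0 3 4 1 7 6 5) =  (0 3 4)(1 7 5 2)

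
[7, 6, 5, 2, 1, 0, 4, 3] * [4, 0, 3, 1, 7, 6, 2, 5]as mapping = [0→5, 1→2, 2→6, 3→3, 4→0, 5→4, 6→7, 7→1]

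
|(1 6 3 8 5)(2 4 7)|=15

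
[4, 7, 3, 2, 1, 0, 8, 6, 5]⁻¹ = [5, 4, 3, 2, 0, 8, 7, 1, 6]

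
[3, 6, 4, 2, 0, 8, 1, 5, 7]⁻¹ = [4, 6, 3, 0, 2, 7, 1, 8, 5]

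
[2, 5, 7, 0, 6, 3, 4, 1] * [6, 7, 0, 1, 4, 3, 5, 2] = [0, 3, 2, 6, 5, 1, 4, 7]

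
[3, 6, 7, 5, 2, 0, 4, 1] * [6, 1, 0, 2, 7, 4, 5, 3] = [2, 5, 3, 4, 0, 6, 7, 1]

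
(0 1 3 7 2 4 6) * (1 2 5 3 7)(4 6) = (0 2 6)(1 7 5 3)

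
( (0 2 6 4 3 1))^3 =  (0 4)(1 6)(2 3)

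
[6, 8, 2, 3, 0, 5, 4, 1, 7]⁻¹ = [4, 7, 2, 3, 6, 5, 0, 8, 1]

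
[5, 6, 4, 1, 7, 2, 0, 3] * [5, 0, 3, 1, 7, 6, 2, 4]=[6, 2, 7, 0, 4, 3, 5, 1]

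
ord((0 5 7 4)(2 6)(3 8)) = 4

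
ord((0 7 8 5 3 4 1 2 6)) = 9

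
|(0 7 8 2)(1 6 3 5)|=4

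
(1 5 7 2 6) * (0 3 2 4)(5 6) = (0 3 2 5 7 4)(1 6)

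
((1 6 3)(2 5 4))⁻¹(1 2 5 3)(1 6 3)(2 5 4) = (1 6 5 4)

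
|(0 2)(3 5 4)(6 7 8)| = 6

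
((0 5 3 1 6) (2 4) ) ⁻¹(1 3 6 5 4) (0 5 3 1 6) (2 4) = (0 3 2 6 1) 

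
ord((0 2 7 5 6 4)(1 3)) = 6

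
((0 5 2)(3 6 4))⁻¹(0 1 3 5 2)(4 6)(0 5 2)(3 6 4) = (0 5 1 6 2)(3 4)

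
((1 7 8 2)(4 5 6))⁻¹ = (1 2 8 7)(4 6 5)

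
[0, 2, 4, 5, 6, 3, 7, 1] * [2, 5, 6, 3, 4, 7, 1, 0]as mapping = [0→2, 1→6, 2→4, 3→7, 4→1, 5→3, 6→0, 7→5]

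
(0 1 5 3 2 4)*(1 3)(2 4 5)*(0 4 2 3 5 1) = (0 5)(1 3 2)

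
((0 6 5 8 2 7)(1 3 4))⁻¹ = (0 7 2 8 5 6)(1 4 3)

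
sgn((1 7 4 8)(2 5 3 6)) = 1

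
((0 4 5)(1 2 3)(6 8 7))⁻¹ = (0 5 4)(1 3 2)(6 7 8)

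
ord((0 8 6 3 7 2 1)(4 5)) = 14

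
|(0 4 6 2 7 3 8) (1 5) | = 14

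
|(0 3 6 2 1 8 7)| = 7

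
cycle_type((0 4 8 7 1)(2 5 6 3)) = 4.5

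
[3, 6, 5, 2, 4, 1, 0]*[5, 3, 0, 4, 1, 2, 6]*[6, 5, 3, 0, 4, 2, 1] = [4, 1, 3, 6, 5, 0, 2]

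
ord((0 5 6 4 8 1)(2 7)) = 6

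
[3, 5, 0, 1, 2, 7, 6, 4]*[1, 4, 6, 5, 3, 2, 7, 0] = [5, 2, 1, 4, 6, 0, 7, 3]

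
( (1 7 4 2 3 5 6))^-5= (1 4 3 6 7 2 5)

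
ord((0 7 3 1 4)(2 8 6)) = 15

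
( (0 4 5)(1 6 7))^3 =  ()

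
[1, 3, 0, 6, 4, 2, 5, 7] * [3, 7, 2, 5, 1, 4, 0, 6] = [7, 5, 3, 0, 1, 2, 4, 6]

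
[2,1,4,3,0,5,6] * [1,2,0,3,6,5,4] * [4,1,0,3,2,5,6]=[4,0,6,3,1,5,2]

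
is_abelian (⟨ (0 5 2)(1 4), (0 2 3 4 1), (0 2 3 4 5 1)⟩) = no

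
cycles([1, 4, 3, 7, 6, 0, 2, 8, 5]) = (0 1 4 6 2 3 7 8 5)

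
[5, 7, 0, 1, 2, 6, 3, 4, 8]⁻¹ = [2, 3, 4, 6, 7, 0, 5, 1, 8]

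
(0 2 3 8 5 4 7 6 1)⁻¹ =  (0 1 6 7 4 5 8 3 2)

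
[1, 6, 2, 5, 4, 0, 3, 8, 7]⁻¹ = [5, 0, 2, 6, 4, 3, 1, 8, 7]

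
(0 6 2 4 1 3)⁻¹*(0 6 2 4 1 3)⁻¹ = (0 1 2)(3 4 6)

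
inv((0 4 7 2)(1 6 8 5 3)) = (0 2 7 4)(1 3 5 8 6)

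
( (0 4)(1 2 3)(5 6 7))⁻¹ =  (0 4)(1 3 2)(5 7 6)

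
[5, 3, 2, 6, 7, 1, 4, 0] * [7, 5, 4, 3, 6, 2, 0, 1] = [2, 3, 4, 0, 1, 5, 6, 7]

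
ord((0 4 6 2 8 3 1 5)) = 8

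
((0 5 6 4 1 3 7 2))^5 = (0 3 6 2 1 5 7 4)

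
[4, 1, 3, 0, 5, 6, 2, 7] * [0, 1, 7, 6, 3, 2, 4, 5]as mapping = [0→3, 1→1, 2→6, 3→0, 4→2, 5→4, 6→7, 7→5]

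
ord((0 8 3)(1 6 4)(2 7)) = 6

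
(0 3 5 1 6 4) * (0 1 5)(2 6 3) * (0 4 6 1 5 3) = (0 2 1)(3 4 5)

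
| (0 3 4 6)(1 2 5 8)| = 4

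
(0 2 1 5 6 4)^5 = (0 4 6 5 1 2)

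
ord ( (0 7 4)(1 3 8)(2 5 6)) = 3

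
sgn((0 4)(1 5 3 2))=1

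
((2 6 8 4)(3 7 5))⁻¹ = (2 4 8 6)(3 5 7)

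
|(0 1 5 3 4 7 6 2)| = 8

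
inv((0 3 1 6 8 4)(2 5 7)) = (0 4 8 6 1 3)(2 7 5)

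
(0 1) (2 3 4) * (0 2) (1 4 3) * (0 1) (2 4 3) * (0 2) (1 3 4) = (0 4 3) 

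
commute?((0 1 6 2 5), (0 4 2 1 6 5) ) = no:(0 1 6 2 5)*(0 4 2 1 6 5) = (0 6 1 5 4 2), (0 4 2 1 6 5)*(0 1 6 2 5) = (0 4 5 1 2 6) 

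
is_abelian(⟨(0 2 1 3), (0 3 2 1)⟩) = no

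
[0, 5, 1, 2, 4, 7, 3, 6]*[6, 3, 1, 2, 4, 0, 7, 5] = [6, 0, 3, 1, 4, 5, 2, 7]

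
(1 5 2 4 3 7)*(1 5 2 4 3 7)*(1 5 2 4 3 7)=(1 4)(2 7)(3 5)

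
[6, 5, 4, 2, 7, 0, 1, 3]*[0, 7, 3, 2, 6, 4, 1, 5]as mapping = [0→1, 1→4, 2→6, 3→3, 4→5, 5→0, 6→7, 7→2]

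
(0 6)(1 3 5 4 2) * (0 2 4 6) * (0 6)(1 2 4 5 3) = (0 6 4 5)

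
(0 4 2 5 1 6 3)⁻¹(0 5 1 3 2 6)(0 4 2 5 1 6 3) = (0 5 3 4 1 6)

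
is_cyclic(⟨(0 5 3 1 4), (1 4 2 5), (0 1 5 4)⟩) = no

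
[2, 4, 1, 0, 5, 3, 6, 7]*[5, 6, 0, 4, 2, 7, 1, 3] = [0, 2, 6, 5, 7, 4, 1, 3]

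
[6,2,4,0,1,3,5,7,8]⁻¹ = [3,4,1,5,2,6,0,7,8]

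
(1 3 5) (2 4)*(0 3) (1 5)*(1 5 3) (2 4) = (0 1) (3 5) 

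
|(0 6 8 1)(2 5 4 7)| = 4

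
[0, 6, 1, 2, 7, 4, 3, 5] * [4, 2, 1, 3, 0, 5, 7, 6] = [4, 7, 2, 1, 6, 0, 3, 5]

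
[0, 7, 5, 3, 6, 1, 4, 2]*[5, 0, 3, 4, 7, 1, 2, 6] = [5, 6, 1, 4, 2, 0, 7, 3]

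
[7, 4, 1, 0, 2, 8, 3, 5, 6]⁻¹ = [3, 2, 4, 6, 1, 7, 8, 0, 5]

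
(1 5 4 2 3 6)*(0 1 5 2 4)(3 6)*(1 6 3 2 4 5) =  (0 6 1 4 5)(2 3)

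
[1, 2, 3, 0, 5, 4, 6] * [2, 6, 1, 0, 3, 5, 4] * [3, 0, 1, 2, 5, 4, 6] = [6, 0, 3, 1, 4, 2, 5]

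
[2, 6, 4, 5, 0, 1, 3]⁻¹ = [4, 5, 0, 6, 2, 3, 1]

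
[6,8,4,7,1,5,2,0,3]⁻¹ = [7,4,6,8,2,5,0,3,1]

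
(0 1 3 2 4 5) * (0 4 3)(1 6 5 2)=(0 6 5 4 2 3 1)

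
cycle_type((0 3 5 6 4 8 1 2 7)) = 9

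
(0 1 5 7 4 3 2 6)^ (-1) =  (0 6 2 3 4 7 5 1)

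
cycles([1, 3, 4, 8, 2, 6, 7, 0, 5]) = (0 1 3 8 5 6 7)(2 4)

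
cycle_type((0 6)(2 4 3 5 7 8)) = 2.6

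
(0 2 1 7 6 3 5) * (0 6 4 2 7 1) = (0 7 4 2)(3 5 6)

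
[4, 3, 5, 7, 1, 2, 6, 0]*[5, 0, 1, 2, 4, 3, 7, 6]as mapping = [0→4, 1→2, 2→3, 3→6, 4→0, 5→1, 6→7, 7→5]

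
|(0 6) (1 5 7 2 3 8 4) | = 14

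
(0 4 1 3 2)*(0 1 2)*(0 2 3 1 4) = (2 4 3)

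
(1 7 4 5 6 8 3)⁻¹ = (1 3 8 6 5 4 7)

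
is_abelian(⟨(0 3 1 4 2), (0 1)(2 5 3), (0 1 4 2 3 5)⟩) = no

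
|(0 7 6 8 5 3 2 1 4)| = 9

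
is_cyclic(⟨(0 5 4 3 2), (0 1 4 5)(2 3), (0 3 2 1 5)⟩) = no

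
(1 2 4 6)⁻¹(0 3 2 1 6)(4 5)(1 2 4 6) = (0 3 4 2 1)(5 6)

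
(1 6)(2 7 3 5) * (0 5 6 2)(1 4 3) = (0 5)(1 2 7)(3 6 4)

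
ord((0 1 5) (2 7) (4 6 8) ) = 6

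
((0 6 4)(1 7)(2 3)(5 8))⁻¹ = (0 4 6)(1 7)(2 3)(5 8)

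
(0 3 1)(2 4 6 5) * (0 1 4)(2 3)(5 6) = (0 2)(3 4 5)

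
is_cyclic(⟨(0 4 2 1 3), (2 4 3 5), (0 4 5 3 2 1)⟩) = no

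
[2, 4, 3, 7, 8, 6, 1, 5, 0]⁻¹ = [8, 6, 0, 2, 1, 7, 5, 3, 4]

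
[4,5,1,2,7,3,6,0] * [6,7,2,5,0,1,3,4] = [0,1,7,2,4,5,3,6]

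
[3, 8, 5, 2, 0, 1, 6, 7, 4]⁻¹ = [4, 5, 3, 0, 8, 2, 6, 7, 1]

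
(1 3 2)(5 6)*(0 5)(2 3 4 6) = (0 5 2 1 4 6)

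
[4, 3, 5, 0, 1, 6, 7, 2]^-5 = [3, 4, 7, 1, 0, 2, 5, 6]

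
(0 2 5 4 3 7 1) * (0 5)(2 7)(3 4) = (0 7 1 5 3 2)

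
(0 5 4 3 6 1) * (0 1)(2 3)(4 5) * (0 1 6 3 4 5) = (0 5)(1 6)(2 4)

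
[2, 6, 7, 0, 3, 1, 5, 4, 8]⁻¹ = [3, 5, 0, 4, 7, 6, 1, 2, 8]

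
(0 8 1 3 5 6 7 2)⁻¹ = (0 2 7 6 5 3 1 8)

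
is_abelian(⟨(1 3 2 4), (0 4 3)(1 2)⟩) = no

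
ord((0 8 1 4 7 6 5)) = 7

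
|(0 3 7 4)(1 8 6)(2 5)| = 12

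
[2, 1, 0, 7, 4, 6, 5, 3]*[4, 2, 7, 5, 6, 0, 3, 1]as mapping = [0→7, 1→2, 2→4, 3→1, 4→6, 5→3, 6→0, 7→5]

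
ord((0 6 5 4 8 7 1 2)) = 8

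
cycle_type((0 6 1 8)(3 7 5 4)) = 4^2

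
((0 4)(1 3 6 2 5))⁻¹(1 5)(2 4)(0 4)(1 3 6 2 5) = (0 5)(1 3)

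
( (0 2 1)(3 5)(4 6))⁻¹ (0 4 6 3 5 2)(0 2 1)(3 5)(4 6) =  (1 2 6 4 5 3)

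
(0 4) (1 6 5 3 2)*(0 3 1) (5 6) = (0 4 3 2) (1 5) 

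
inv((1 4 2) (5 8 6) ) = (1 2 4) (5 6 8) 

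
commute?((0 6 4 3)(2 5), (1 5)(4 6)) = no:(0 6 4 3)(2 5)*(1 5)(4 6) = (0 4 3)(1 5 2), (1 5)(4 6)*(0 6 4 3)(2 5) = (0 6 3)(1 2 5)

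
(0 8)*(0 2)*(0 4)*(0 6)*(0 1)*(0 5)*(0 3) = (0 8 2 4 6 1 5 3)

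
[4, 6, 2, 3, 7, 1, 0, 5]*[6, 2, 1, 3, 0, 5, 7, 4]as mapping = [0→0, 1→7, 2→1, 3→3, 4→4, 5→2, 6→6, 7→5]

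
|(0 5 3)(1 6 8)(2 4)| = 6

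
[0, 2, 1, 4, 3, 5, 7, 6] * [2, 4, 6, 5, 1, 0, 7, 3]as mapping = [0→2, 1→6, 2→4, 3→1, 4→5, 5→0, 6→3, 7→7]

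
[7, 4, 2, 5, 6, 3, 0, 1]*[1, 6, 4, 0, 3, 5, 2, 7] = [7, 3, 4, 5, 2, 0, 1, 6]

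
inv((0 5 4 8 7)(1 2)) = (0 7 8 4 5)(1 2)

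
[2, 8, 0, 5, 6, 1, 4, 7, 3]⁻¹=[2, 5, 0, 8, 6, 3, 4, 7, 1]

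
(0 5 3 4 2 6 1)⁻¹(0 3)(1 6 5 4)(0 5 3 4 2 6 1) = (0 1 3 2)(4 5)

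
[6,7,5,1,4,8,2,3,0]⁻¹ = [8,3,6,7,4,2,0,1,5]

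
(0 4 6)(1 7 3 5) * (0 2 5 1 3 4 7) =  (0 7 4 6 2 5 3 1)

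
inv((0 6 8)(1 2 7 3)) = (0 8 6)(1 3 7 2)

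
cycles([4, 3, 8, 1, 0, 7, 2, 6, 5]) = (0 4)(1 3)(2 8 5 7 6)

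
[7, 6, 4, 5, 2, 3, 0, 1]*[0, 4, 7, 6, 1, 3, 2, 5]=[5, 2, 1, 3, 7, 6, 0, 4]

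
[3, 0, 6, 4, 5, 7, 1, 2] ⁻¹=[1, 6, 7, 0, 3, 4, 2, 5] 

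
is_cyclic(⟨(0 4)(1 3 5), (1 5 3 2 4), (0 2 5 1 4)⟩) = no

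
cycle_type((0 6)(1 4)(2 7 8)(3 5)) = 2^3.3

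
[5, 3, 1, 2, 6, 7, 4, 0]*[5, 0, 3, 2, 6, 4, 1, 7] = [4, 2, 0, 3, 1, 7, 6, 5]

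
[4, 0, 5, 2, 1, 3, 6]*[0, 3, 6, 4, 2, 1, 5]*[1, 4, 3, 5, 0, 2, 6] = [3, 1, 4, 6, 5, 0, 2]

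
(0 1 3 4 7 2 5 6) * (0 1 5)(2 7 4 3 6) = (0 5 2)(1 6)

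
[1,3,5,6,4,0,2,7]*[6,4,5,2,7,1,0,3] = [4,2,1,0,7,6,5,3]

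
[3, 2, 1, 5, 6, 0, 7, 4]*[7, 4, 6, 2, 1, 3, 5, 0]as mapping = [0→2, 1→6, 2→4, 3→3, 4→5, 5→7, 6→0, 7→1]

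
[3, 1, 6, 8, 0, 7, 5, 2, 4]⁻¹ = [4, 1, 7, 0, 8, 6, 2, 5, 3]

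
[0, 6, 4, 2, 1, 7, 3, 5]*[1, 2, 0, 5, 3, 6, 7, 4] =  [1, 7, 3, 0, 2, 4, 5, 6]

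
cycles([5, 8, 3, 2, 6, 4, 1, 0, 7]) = (0 5 4 6 1 8 7)(2 3)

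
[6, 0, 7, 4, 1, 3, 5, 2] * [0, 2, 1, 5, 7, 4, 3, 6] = [3, 0, 6, 7, 2, 5, 4, 1]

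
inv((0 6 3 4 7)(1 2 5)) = (0 7 4 3 6)(1 5 2)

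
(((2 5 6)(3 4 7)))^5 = (2 6 5)(3 7 4)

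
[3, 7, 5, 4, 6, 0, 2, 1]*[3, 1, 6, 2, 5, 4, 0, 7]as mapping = [0→2, 1→7, 2→4, 3→5, 4→0, 5→3, 6→6, 7→1]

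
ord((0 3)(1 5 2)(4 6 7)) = 6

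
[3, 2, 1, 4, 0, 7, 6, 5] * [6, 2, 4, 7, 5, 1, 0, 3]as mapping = [0→7, 1→4, 2→2, 3→5, 4→6, 5→3, 6→0, 7→1]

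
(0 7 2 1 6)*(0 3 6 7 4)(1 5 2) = (0 4)(1 7)(2 5)(3 6)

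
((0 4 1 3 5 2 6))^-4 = (0 3 6 1 2 4 5)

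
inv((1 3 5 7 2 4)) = (1 4 2 7 5 3)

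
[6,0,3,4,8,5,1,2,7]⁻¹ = [1,6,7,2,3,5,0,8,4]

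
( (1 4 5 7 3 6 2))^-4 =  (1 7 2 5 6 4 3)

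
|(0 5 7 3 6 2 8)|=7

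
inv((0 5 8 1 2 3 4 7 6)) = (0 6 7 4 3 2 1 8 5)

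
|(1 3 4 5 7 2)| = 6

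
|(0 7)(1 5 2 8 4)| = 10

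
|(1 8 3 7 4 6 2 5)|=8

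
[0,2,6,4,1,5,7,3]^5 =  [0,4,1,7,3,5,2,6]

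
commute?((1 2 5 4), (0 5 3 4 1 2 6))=no:(1 2 5 4)*(0 5 3 4 1 2 6)=(0 5 1 6)(2 3 4), (0 5 3 4 1 2 6)*(1 2 5 4)=(0 4 2 6)(1 5 3)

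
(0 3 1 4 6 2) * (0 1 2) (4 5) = (0 3 2 1 5 4 6) 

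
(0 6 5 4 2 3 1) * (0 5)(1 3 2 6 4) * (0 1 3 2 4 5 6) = (0 5 3 2 4)(1 6)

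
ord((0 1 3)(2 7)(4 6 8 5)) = 12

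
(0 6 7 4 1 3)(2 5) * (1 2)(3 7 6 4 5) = (0 4 2 3)(1 7 5)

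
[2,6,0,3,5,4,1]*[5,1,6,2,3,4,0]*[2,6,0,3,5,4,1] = [1,2,4,0,5,3,6]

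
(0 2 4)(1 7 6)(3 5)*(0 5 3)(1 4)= (0 2 1 7 6 4 5)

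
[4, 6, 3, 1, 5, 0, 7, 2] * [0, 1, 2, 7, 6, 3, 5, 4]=[6, 5, 7, 1, 3, 0, 4, 2]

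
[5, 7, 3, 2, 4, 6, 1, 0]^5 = [0, 1, 3, 2, 4, 5, 6, 7]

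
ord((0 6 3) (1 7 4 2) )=12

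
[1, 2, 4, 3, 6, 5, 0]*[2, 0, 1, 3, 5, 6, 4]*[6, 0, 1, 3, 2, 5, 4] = [6, 0, 5, 3, 2, 4, 1]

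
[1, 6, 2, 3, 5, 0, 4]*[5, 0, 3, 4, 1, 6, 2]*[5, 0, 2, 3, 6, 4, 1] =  [5, 2, 3, 6, 1, 4, 0]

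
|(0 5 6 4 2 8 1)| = 7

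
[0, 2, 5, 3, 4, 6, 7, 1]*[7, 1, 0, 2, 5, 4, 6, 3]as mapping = [0→7, 1→0, 2→4, 3→2, 4→5, 5→6, 6→3, 7→1]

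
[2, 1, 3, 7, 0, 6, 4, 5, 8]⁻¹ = [4, 1, 0, 2, 6, 7, 5, 3, 8]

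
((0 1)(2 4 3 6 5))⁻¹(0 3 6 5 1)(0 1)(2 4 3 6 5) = (0 1 6 5 2)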